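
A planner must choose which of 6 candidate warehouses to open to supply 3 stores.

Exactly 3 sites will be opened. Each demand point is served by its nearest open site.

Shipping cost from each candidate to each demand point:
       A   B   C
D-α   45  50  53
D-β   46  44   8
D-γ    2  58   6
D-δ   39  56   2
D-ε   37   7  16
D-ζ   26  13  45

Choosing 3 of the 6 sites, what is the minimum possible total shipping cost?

Open {D-γ, D-δ, D-ε}.
  A→D-γ 2, B→D-ε 7, C→D-δ 2  ⇒ total 11.
Compare {D-α, D-γ, D-ε}: total 15.
Compare {D-β, D-γ, D-ε}: total 15.
No size-3 selection does better; minimum is 11.

11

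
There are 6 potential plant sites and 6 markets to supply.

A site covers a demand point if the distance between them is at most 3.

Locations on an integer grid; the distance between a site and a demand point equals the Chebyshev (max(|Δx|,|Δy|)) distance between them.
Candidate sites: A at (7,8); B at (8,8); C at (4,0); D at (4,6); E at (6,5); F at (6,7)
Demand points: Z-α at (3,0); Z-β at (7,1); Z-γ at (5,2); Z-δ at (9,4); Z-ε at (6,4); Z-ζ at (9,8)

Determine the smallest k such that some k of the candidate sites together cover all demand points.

2

Coverage sets (demand points within 3 of each site):
  A: {Z-ζ}
  B: {Z-ζ}
  C: {Z-α, Z-β, Z-γ}
  D: {Z-ε}
  E: {Z-γ, Z-δ, Z-ε, Z-ζ}
  F: {Z-δ, Z-ε, Z-ζ}
No single site covers all 6 demand points.
But {C, E} covers everything, so the minimum is 2.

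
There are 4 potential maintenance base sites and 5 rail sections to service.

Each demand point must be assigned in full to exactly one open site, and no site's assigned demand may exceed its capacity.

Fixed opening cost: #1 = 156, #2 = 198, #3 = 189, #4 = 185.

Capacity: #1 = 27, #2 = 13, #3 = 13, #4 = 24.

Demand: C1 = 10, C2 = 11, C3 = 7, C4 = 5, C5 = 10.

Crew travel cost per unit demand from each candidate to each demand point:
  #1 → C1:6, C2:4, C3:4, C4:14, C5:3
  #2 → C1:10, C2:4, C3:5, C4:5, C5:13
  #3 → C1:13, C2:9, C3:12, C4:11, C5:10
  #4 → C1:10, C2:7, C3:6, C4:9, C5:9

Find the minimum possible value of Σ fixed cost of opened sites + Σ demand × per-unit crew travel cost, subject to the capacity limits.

581

Open {#1, #4}; cheapest assignment that respects the capacities:
  #1 (cap 27, load 27): C1, C3, C5 — cost 10×6 + 7×4 + 10×3 = 118
  #4 (cap 24, load 16): C2, C4 — cost 11×7 + 5×9 = 122
  Shipping 240, fixed 341 → total 581.
  Any other capacity-feasible assignment to {#1, #4} ships for at least 240.
Compare {#1, #2, #4}: its best feasible assignment gives total 746.
Compare {#1, #2, #3}: its best feasible assignment gives total 760.
Every other set of open sites that can feasibly serve all demand totals ≥ 746 even under its best assignment. Minimum: 581.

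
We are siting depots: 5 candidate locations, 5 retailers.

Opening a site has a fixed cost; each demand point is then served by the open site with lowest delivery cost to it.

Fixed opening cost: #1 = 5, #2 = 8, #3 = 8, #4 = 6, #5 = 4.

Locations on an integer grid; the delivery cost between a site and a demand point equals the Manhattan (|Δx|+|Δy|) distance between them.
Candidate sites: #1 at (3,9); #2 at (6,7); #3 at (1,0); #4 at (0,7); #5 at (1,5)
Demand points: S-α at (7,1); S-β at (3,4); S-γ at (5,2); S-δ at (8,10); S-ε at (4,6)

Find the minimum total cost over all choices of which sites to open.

Open {#2}: assign each demand point to its cheapest open site.
  S-α→#2 7, S-β→#2 6, S-γ→#2 6, S-δ→#2 5, S-ε→#2 3
  delivery cost 27, fixed 8 → total 35.
Compare {#2, #5}: delivery cost 24 + fixed 12 = 36.
Compare {#1, #2}: delivery cost 26 + fixed 13 = 39.
Compare {#1, #5}: delivery cost 30 + fixed 9 = 39.
All other subsets cost ≥ 36. Minimum total cost: 35.

35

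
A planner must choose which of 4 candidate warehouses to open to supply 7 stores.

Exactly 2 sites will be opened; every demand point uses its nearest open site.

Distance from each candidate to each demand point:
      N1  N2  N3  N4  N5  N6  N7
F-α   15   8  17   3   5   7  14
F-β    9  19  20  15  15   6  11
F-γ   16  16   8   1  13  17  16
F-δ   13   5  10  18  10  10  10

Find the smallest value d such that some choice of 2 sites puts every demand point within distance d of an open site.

13

Open {F-α, F-δ}.
  Farthest demand point is N1 at distance 13 (to F-δ); all others are ≤ 13.
With {F-γ, F-δ} the worst case is 13.
With {F-α, F-γ} the worst case is 15.
No size-2 selection achieves below 13.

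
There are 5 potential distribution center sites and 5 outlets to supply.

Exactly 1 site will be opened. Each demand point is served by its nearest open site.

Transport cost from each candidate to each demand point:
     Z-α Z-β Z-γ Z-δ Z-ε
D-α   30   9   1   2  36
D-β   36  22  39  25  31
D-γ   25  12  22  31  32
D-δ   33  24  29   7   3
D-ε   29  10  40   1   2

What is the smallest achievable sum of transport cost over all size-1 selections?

Open {D-α}.
  Z-α→D-α 30, Z-β→D-α 9, Z-γ→D-α 1, Z-δ→D-α 2, Z-ε→D-α 36  ⇒ total 78.
Compare {D-ε}: total 82.
Compare {D-δ}: total 96.
No size-1 selection does better; minimum is 78.

78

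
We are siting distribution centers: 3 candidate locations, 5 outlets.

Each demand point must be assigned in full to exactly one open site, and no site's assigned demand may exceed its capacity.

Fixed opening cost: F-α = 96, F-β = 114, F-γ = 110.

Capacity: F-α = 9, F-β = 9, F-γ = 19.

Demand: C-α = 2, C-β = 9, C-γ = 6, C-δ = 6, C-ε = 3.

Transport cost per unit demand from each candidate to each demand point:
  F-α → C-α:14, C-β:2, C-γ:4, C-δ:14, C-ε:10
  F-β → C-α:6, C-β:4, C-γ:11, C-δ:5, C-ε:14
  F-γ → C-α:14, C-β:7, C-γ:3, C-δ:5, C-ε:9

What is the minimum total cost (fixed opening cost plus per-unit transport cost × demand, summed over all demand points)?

Open {F-α, F-γ}; cheapest assignment that respects the capacities:
  F-α (cap 9, load 9): C-β — cost 9×2 = 18
  F-γ (cap 19, load 17): C-α, C-γ, C-δ, C-ε — cost 2×14 + 6×3 + 6×5 + 3×9 = 103
  Shipping 121, fixed 206 → total 327.
  Any other capacity-feasible assignment to {F-α, F-γ} ships for at least 121.
Compare {F-β, F-γ}: its best feasible assignment gives total 363.
Compare {F-α, F-β, F-γ}: its best feasible assignment gives total 425.
Every other set of open sites that can feasibly serve all demand totals ≥ 363 even under its best assignment. Minimum: 327.

327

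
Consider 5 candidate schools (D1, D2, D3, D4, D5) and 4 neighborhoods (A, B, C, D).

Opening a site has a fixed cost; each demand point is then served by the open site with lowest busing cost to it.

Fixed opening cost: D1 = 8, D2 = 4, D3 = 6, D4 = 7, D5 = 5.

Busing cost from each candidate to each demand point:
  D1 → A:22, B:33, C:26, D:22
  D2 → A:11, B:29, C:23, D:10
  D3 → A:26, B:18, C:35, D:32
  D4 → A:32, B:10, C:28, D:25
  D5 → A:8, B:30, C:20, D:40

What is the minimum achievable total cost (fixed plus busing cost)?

Open {D2, D4, D5}: assign each demand point to its cheapest open site.
  A→D5 8, B→D4 10, C→D5 20, D→D2 10
  busing cost 48, fixed 16 → total 64.
Compare {D2, D4}: busing cost 54 + fixed 11 = 65.
Compare {D2, D3, D4, D5}: busing cost 48 + fixed 22 = 70.
Compare {D2, D3, D4}: busing cost 54 + fixed 17 = 71.
All other subsets cost ≥ 65. Minimum total cost: 64.

64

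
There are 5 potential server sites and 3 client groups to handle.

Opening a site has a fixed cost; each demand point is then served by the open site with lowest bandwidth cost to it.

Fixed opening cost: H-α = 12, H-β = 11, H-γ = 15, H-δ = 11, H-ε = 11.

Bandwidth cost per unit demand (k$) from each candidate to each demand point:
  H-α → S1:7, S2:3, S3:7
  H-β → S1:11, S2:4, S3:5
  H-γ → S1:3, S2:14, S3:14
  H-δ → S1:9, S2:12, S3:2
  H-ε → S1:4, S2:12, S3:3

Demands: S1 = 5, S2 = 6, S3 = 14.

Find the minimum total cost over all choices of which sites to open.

Open {H-α, H-γ, H-δ}: assign each demand point to its cheapest open site.
  S1→H-γ 5×3=15, S2→H-α 6×3=18, S3→H-δ 14×2=28
  bandwidth cost 61, fixed 38 → total 99.
Compare {H-α, H-δ, H-ε}: bandwidth cost 66 + fixed 34 = 100.
Compare {H-α, H-ε}: bandwidth cost 80 + fixed 23 = 103.
Compare {H-α, H-δ}: bandwidth cost 81 + fixed 23 = 104.
All other subsets cost ≥ 100. Minimum total cost: 99.

99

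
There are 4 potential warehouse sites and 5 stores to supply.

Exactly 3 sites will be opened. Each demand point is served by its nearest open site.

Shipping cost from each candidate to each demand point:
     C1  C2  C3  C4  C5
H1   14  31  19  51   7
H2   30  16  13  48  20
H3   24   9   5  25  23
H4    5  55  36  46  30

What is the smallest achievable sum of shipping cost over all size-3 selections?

51

Open {H1, H3, H4}.
  C1→H4 5, C2→H3 9, C3→H3 5, C4→H3 25, C5→H1 7  ⇒ total 51.
Compare {H1, H2, H3}: total 60.
Compare {H2, H3, H4}: total 64.
No size-3 selection does better; minimum is 51.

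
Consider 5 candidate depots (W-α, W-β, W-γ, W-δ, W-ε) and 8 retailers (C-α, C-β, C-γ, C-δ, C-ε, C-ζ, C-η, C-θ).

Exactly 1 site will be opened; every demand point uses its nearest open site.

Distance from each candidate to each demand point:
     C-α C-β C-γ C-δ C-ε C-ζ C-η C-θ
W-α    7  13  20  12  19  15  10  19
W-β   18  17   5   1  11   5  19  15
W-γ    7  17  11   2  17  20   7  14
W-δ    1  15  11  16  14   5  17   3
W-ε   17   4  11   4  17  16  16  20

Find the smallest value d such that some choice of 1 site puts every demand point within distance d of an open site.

Open {W-δ}.
  Farthest demand point is C-η at distance 17 (to W-δ); all others are ≤ 17.
With {W-β} the worst case is 19.
With {W-α} the worst case is 20.
No size-1 selection achieves below 17.

17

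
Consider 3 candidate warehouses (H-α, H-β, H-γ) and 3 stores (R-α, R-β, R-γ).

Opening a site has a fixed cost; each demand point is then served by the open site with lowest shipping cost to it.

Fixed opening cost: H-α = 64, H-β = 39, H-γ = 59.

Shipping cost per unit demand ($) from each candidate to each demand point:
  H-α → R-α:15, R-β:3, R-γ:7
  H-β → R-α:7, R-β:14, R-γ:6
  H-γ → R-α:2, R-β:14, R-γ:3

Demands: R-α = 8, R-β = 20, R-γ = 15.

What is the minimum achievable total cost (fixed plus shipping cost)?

Open {H-α, H-γ}: assign each demand point to its cheapest open site.
  R-α→H-γ 8×2=16, R-β→H-α 20×3=60, R-γ→H-γ 15×3=45
  shipping cost 121, fixed 123 → total 244.
Compare {H-α, H-β, H-γ}: shipping cost 121 + fixed 162 = 283.
Compare {H-α, H-β}: shipping cost 206 + fixed 103 = 309.
Compare {H-α}: shipping cost 285 + fixed 64 = 349.
All other subsets cost ≥ 283. Minimum total cost: 244.

244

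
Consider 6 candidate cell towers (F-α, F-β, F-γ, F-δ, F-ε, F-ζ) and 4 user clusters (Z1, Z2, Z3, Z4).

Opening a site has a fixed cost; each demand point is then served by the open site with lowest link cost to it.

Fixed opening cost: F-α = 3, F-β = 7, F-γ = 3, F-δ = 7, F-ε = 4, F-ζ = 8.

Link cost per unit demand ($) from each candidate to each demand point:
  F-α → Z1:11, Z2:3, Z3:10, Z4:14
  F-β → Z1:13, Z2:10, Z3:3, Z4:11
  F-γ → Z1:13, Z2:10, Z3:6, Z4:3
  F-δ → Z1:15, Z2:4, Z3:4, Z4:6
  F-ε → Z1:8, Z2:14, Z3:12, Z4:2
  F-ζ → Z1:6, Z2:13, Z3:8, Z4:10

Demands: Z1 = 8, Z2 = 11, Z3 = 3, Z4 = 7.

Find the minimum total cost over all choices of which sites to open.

126

Open {F-α, F-β, F-ε, F-ζ}: assign each demand point to its cheapest open site.
  Z1→F-ζ 8×6=48, Z2→F-α 11×3=33, Z3→F-β 3×3=9, Z4→F-ε 7×2=14
  link cost 104, fixed 22 → total 126.
Compare {F-α, F-δ, F-ε, F-ζ}: link cost 107 + fixed 22 = 129.
Compare {F-α, F-β, F-γ, F-ε, F-ζ}: link cost 104 + fixed 25 = 129.
Compare {F-α, F-γ, F-ε, F-ζ}: link cost 113 + fixed 18 = 131.
All other subsets cost ≥ 129. Minimum total cost: 126.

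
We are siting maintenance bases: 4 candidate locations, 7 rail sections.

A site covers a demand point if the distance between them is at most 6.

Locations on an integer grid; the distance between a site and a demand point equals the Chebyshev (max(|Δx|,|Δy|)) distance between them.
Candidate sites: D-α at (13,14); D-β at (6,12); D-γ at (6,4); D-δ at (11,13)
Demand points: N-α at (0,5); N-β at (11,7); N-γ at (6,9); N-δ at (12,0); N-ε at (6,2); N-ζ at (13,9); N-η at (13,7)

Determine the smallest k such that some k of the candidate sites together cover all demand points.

Coverage sets (demand points within 6 of each site):
  D-α: {N-ζ}
  D-β: {N-β, N-γ}
  D-γ: {N-α, N-β, N-γ, N-δ, N-ε}
  D-δ: {N-β, N-γ, N-ζ, N-η}
No single site covers all 7 demand points.
But {D-γ, D-δ} covers everything, so the minimum is 2.

2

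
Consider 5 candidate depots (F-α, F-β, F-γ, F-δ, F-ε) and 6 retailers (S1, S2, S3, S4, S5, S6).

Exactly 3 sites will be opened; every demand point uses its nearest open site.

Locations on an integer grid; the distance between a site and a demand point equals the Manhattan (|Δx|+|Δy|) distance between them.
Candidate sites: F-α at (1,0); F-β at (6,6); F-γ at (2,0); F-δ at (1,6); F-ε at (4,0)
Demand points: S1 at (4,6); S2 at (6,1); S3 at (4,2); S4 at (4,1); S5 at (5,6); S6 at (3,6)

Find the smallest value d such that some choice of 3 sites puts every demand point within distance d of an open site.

Open {F-α, F-β, F-ε}.
  Farthest demand point is S2 at distance 3 (to F-ε); all others are ≤ 3.
With {F-β, F-γ, F-ε} the worst case is 3.
With {F-β, F-δ, F-ε} the worst case is 3.
No size-3 selection achieves below 3.

3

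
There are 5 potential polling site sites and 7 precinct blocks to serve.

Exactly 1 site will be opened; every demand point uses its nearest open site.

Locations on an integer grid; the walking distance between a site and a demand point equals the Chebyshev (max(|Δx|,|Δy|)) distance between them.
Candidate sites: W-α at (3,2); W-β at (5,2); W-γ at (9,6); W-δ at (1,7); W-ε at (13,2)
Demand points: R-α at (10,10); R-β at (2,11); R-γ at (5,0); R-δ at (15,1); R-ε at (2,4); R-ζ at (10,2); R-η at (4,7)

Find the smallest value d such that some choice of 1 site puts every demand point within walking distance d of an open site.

7

Open {W-γ}.
  Farthest demand point is R-β at walking distance 7 (to W-γ); all others are ≤ 7.
With {W-β} the worst case is 10.
With {W-ε} the worst case is 11.
No size-1 selection achieves below 7.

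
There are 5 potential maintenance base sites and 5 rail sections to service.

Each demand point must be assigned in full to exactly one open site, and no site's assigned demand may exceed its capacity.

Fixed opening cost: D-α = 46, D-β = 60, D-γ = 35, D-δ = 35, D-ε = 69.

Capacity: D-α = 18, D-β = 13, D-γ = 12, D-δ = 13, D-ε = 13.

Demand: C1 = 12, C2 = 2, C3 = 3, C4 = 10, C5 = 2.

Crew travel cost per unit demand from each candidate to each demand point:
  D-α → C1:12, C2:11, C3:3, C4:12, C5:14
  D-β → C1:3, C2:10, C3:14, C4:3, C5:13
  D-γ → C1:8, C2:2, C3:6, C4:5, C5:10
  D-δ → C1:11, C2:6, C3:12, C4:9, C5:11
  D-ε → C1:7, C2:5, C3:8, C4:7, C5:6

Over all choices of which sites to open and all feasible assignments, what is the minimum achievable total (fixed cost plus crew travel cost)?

268

Open {D-α, D-β, D-γ}; cheapest assignment that respects the capacities:
  D-α (cap 18, load 5): C3, C5 — cost 3×3 + 2×14 = 37
  D-β (cap 13, load 12): C1 — cost 12×3 = 36
  D-γ (cap 12, load 12): C2, C4 — cost 2×2 + 10×5 = 54
  Shipping 127, fixed 141 → total 268.
  Any other capacity-feasible assignment to {D-α, D-β, D-γ} ships for at least 127.
Compare {D-β, D-γ, D-δ}: its best feasible assignment gives total 278.
Compare {D-β, D-γ, D-ε}: its best feasible assignment gives total 290.
Every other set of open sites that can feasibly serve all demand totals ≥ 278 even under its best assignment. Minimum: 268.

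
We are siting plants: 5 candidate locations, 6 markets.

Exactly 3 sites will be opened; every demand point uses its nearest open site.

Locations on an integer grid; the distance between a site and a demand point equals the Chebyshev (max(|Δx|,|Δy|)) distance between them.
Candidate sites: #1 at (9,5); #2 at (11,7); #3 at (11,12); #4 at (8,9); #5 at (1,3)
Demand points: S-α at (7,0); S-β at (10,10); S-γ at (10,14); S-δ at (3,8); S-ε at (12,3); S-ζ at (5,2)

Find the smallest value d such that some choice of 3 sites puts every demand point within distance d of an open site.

Open {#1, #2, #4}.
  Farthest demand point is S-α at distance 5 (to #1); all others are ≤ 5.
With {#1, #3, #4} the worst case is 5.
With {#1, #3, #5} the worst case is 5.
No size-3 selection achieves below 5.

5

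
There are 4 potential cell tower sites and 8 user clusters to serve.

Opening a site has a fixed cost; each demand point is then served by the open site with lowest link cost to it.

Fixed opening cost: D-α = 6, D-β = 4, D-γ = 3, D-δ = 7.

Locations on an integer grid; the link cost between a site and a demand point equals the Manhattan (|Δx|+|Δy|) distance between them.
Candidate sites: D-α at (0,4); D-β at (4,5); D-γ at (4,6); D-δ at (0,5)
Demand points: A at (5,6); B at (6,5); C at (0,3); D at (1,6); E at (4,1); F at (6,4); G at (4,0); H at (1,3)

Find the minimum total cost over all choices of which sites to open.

32

Open {D-α, D-β}: assign each demand point to its cheapest open site.
  A→D-β 2, B→D-β 2, C→D-α 1, D→D-α 3, E→D-β 4, F→D-β 3, G→D-β 5, H→D-α 2
  link cost 22, fixed 10 → total 32.
Compare {D-α, D-γ}: link cost 25 + fixed 9 = 34.
Compare {D-β, D-δ}: link cost 23 + fixed 11 = 34.
Compare {D-α, D-β, D-γ}: link cost 21 + fixed 13 = 34.
All other subsets cost ≥ 34. Minimum total cost: 32.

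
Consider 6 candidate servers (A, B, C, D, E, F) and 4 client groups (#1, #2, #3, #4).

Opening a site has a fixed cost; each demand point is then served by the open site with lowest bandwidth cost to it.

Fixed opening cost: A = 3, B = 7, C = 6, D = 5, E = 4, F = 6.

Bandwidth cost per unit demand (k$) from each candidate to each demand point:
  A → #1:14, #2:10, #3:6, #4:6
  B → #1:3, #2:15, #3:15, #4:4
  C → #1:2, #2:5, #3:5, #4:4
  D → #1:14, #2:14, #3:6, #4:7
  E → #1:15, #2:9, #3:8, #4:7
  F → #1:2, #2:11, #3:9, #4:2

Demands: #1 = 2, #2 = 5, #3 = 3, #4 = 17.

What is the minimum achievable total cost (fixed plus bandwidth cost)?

Open {C, F}: assign each demand point to its cheapest open site.
  #1→C 2×2=4, #2→C 5×5=25, #3→C 3×5=15, #4→F 17×2=34
  bandwidth cost 78, fixed 12 → total 90.
Compare {A, C, F}: bandwidth cost 78 + fixed 15 = 93.
Compare {C, E, F}: bandwidth cost 78 + fixed 16 = 94.
Compare {C, D, F}: bandwidth cost 78 + fixed 17 = 95.
All other subsets cost ≥ 93. Minimum total cost: 90.

90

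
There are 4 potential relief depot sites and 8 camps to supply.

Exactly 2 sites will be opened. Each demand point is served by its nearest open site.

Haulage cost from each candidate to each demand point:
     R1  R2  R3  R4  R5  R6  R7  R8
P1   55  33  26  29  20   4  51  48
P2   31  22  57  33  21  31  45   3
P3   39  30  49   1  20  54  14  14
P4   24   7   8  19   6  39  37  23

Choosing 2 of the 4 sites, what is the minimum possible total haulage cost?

113

Open {P3, P4}.
  R1→P4 24, R2→P4 7, R3→P4 8, R4→P3 1, R5→P4 6, R6→P4 39, R7→P3 14, R8→P3 14  ⇒ total 113.
Compare {P1, P4}: total 128.
Compare {P2, P4}: total 135.
No size-2 selection does better; minimum is 113.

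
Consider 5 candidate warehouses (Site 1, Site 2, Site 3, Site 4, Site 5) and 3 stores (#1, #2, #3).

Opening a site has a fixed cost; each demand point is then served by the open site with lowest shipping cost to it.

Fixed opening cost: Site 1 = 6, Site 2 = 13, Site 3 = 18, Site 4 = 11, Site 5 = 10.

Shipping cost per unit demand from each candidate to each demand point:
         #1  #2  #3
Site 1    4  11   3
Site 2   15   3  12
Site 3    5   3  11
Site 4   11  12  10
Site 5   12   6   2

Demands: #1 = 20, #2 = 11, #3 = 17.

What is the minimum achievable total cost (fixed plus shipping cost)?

176

Open {Site 1, Site 2, Site 5}: assign each demand point to its cheapest open site.
  #1→Site 1 20×4=80, #2→Site 2 11×3=33, #3→Site 5 17×2=34
  shipping cost 147, fixed 29 → total 176.
Compare {Site 1, Site 3, Site 5}: shipping cost 147 + fixed 34 = 181.
Compare {Site 1, Site 2}: shipping cost 164 + fixed 19 = 183.
Compare {Site 1, Site 2, Site 4, Site 5}: shipping cost 147 + fixed 40 = 187.
All other subsets cost ≥ 181. Minimum total cost: 176.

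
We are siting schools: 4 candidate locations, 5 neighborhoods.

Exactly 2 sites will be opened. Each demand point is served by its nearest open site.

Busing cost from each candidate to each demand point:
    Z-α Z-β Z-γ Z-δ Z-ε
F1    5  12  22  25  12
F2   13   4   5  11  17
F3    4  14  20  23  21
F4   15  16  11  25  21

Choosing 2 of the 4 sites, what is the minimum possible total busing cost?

37

Open {F1, F2}.
  Z-α→F1 5, Z-β→F2 4, Z-γ→F2 5, Z-δ→F2 11, Z-ε→F1 12  ⇒ total 37.
Compare {F2, F3}: total 41.
Compare {F2, F4}: total 50.
No size-2 selection does better; minimum is 37.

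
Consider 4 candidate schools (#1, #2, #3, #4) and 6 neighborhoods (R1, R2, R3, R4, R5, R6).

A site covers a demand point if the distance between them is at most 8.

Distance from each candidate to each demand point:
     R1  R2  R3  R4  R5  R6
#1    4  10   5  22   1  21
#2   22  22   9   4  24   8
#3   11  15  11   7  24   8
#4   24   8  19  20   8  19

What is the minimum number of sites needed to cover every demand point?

3

Coverage sets (demand points within 8 of each site):
  #1: {R1, R3, R5}
  #2: {R4, R6}
  #3: {R4, R6}
  #4: {R2, R5}
No 2 sites suffice: every size-2 union leaves at least one demand point uncovered.
But {#1, #2, #4} covers everything, so the minimum is 3.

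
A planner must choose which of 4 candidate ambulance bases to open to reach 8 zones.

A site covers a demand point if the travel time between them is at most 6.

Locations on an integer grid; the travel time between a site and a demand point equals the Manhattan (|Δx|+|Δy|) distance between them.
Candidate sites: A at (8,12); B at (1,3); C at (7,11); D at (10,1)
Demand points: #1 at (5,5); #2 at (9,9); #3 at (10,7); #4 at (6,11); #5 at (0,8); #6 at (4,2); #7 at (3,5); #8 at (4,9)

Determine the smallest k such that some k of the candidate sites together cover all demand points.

3

Coverage sets (demand points within 6 of each site):
  A: {#2, #4}
  B: {#1, #5, #6, #7}
  C: {#2, #4, #8}
  D: {#3}
No 2 sites suffice: every size-2 union leaves at least one demand point uncovered.
But {B, C, D} covers everything, so the minimum is 3.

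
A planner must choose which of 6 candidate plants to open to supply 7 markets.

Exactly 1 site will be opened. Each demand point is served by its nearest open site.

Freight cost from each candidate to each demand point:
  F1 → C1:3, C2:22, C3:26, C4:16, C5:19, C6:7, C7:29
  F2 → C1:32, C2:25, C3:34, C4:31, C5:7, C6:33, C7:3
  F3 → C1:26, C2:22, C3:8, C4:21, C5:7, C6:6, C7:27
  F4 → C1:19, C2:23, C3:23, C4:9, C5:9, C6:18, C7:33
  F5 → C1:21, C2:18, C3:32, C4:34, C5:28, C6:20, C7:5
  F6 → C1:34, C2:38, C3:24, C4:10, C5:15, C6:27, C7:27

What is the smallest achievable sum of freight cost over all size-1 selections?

Open {F3}.
  C1→F3 26, C2→F3 22, C3→F3 8, C4→F3 21, C5→F3 7, C6→F3 6, C7→F3 27  ⇒ total 117.
Compare {F1}: total 122.
Compare {F4}: total 134.
No size-1 selection does better; minimum is 117.

117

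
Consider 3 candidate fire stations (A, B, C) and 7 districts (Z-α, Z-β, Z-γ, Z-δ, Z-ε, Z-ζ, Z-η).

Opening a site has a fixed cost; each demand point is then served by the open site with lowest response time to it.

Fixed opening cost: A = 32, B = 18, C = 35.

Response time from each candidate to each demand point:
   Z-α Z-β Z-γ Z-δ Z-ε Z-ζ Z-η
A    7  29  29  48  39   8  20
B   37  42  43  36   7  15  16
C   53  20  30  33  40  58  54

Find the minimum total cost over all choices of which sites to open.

Open {A, B}: assign each demand point to its cheapest open site.
  Z-α→A 7, Z-β→A 29, Z-γ→A 29, Z-δ→B 36, Z-ε→B 7, Z-ζ→A 8, Z-η→B 16
  response time 132, fixed 50 → total 182.
Compare {A, B, C}: response time 120 + fixed 85 = 205.
Compare {B, C}: response time 158 + fixed 53 = 211.
Compare {A}: response time 180 + fixed 32 = 212.
All other subsets cost ≥ 205. Minimum total cost: 182.

182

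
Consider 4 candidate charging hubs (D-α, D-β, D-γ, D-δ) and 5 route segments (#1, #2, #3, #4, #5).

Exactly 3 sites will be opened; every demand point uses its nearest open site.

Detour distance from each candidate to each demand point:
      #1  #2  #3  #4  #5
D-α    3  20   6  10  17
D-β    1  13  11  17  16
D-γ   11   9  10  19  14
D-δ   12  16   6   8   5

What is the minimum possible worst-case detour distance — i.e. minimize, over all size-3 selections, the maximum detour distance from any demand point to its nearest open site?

9

Open {D-α, D-γ, D-δ}.
  Farthest demand point is #2 at detour distance 9 (to D-γ); all others are ≤ 9.
With {D-β, D-γ, D-δ} the worst case is 9.
With {D-α, D-β, D-δ} the worst case is 13.
No size-3 selection achieves below 9.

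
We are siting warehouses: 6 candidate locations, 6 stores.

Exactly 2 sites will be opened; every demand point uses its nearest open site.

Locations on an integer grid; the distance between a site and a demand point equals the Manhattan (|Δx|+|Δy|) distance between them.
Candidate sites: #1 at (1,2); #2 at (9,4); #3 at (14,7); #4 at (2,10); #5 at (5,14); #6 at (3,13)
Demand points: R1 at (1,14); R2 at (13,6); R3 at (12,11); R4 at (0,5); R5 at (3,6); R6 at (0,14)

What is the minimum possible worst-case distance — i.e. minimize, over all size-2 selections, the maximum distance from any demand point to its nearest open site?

Open {#3, #4}.
  Farthest demand point is R4 at distance 7 (to #4); all others are ≤ 7.
With {#2, #4} the worst case is 10.
With {#2, #5} the worst case is 10.
No size-2 selection achieves below 7.

7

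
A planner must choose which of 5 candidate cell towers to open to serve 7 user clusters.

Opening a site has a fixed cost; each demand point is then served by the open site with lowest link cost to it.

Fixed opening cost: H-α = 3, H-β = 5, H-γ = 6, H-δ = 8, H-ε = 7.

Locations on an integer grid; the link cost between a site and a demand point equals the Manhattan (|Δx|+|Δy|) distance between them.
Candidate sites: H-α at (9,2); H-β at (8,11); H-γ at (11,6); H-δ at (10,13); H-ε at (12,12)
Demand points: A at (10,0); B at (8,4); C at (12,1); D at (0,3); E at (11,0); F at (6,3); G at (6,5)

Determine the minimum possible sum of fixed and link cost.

37

Open {H-α}: assign each demand point to its cheapest open site.
  A→H-α 3, B→H-α 3, C→H-α 4, D→H-α 10, E→H-α 4, F→H-α 4, G→H-α 6
  link cost 34, fixed 3 → total 37.
Compare {H-α, H-β}: link cost 34 + fixed 8 = 42.
Compare {H-α, H-γ}: link cost 34 + fixed 9 = 43.
Compare {H-α, H-ε}: link cost 34 + fixed 10 = 44.
All other subsets cost ≥ 42. Minimum total cost: 37.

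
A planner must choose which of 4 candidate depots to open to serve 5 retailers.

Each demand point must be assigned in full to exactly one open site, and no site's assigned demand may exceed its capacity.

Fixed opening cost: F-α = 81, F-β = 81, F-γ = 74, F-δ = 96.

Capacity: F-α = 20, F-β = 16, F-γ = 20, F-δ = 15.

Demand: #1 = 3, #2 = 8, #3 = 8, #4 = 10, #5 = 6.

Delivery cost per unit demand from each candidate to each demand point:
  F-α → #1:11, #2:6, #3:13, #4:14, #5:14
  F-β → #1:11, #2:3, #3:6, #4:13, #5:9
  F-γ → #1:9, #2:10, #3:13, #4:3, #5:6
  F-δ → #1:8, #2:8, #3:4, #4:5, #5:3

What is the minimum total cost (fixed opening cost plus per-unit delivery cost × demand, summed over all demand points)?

320

Open {F-β, F-γ}; cheapest assignment that respects the capacities:
  F-β (cap 16, load 16): #2, #3 — cost 8×3 + 8×6 = 72
  F-γ (cap 20, load 19): #1, #4, #5 — cost 3×9 + 10×3 + 6×6 = 93
  Shipping 165, fixed 155 → total 320.
  Any other capacity-feasible assignment to {F-β, F-γ} ships for at least 165.
Compare {F-β, F-γ, F-δ}: its best feasible assignment gives total 382.
Compare {F-α, F-γ}: its best feasible assignment gives total 400.
Every other set of open sites that can feasibly serve all demand totals ≥ 382 even under its best assignment. Minimum: 320.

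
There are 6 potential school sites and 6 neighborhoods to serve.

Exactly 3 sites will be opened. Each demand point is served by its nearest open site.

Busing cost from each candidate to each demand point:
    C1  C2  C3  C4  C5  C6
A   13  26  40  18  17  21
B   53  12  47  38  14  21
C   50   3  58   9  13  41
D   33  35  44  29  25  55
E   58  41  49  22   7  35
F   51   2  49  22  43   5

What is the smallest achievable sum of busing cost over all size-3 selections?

82

Open {A, C, F}.
  C1→A 13, C2→F 2, C3→A 40, C4→C 9, C5→C 13, C6→F 5  ⇒ total 82.
Compare {A, E, F}: total 85.
Compare {A, B, F}: total 92.
No size-3 selection does better; minimum is 82.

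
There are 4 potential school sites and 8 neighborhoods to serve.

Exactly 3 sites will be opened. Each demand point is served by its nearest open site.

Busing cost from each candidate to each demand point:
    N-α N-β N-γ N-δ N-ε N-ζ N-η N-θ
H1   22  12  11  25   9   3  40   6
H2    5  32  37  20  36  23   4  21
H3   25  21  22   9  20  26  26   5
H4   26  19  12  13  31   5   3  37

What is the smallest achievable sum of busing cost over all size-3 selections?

58

Open {H1, H2, H3}.
  N-α→H2 5, N-β→H1 12, N-γ→H1 11, N-δ→H3 9, N-ε→H1 9, N-ζ→H1 3, N-η→H2 4, N-θ→H3 5  ⇒ total 58.
Compare {H1, H2, H4}: total 62.
Compare {H1, H3, H4}: total 74.
No size-3 selection does better; minimum is 58.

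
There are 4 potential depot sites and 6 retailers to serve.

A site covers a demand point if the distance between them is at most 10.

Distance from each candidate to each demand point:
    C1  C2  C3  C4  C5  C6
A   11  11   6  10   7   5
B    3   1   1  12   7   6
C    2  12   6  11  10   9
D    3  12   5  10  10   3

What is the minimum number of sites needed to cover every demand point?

Coverage sets (demand points within 10 of each site):
  A: {C3, C4, C5, C6}
  B: {C1, C2, C3, C5, C6}
  C: {C1, C3, C5, C6}
  D: {C1, C3, C4, C5, C6}
No single site covers all 6 demand points.
But {A, B} covers everything, so the minimum is 2.

2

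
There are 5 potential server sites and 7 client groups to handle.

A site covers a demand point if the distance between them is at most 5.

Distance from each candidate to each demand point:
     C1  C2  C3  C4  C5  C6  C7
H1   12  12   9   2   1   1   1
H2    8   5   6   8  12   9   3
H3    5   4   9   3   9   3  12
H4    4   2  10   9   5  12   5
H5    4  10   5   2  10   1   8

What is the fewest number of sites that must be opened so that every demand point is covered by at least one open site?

2

Coverage sets (demand points within 5 of each site):
  H1: {C4, C5, C6, C7}
  H2: {C2, C7}
  H3: {C1, C2, C4, C6}
  H4: {C1, C2, C5, C7}
  H5: {C1, C3, C4, C6}
No single site covers all 7 demand points.
But {H4, H5} covers everything, so the minimum is 2.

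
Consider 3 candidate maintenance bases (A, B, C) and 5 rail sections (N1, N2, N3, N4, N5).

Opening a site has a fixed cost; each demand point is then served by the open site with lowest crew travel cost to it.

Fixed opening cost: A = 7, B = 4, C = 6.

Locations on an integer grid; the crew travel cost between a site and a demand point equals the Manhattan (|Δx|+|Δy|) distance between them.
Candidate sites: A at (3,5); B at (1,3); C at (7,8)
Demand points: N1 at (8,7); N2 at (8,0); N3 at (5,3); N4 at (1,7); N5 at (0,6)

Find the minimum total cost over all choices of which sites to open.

Open {B, C}: assign each demand point to its cheapest open site.
  N1→C 2, N2→C 9, N3→B 4, N4→B 4, N5→B 4
  crew travel cost 23, fixed 10 → total 33.
Compare {A}: crew travel cost 29 + fixed 7 = 36.
Compare {A, C}: crew travel cost 23 + fixed 13 = 36.
Compare {B}: crew travel cost 33 + fixed 4 = 37.
All other subsets cost ≥ 36. Minimum total cost: 33.

33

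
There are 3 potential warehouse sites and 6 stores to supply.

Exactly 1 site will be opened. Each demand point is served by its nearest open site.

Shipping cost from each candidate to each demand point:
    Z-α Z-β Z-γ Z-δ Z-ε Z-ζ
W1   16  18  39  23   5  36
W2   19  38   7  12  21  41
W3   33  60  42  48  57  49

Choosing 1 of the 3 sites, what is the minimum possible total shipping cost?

Open {W1}.
  Z-α→W1 16, Z-β→W1 18, Z-γ→W1 39, Z-δ→W1 23, Z-ε→W1 5, Z-ζ→W1 36  ⇒ total 137.
Compare {W2}: total 138.
Compare {W3}: total 289.

137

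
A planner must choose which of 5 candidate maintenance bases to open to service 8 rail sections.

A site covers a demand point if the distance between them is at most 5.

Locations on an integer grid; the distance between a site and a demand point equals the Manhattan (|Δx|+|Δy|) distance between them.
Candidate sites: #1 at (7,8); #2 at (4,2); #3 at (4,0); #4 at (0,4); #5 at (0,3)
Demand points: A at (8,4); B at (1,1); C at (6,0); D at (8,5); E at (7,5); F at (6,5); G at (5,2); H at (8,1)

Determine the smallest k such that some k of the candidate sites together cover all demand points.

2

Coverage sets (demand points within 5 of each site):
  #1: {A, D, E, F}
  #2: {B, C, F, G, H}
  #3: {B, C, G, H}
  #4: {B}
  #5: {B}
No single site covers all 8 demand points.
But {#1, #2} covers everything, so the minimum is 2.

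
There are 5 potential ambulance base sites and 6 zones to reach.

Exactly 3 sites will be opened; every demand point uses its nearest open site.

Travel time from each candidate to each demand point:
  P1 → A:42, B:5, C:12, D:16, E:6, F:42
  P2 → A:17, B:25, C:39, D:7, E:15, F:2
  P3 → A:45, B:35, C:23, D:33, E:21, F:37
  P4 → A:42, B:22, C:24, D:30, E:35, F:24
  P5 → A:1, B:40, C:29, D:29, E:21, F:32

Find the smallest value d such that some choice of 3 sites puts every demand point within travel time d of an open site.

12

Open {P1, P2, P5}.
  Farthest demand point is C at travel time 12 (to P1); all others are ≤ 12.
With {P1, P2, P3} the worst case is 17.
With {P1, P2, P4} the worst case is 17.
No size-3 selection achieves below 12.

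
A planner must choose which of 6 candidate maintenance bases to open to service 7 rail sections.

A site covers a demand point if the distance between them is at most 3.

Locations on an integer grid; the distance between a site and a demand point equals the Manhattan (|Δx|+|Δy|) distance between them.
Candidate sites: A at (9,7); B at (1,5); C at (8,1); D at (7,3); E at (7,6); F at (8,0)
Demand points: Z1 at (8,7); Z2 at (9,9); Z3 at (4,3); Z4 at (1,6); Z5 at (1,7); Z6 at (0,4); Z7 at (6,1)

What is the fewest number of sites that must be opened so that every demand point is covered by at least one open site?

3

Coverage sets (demand points within 3 of each site):
  A: {Z1, Z2}
  B: {Z4, Z5, Z6}
  C: {Z7}
  D: {Z3, Z7}
  E: {Z1}
  F: {Z7}
No 2 sites suffice: every size-2 union leaves at least one demand point uncovered.
But {A, B, D} covers everything, so the minimum is 3.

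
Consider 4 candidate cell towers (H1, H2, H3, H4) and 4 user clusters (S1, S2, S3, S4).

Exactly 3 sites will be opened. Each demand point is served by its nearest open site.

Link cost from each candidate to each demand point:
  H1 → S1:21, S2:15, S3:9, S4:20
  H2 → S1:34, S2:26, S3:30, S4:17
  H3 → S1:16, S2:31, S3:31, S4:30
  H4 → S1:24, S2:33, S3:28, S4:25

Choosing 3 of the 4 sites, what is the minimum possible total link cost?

57

Open {H1, H2, H3}.
  S1→H3 16, S2→H1 15, S3→H1 9, S4→H2 17  ⇒ total 57.
Compare {H1, H3, H4}: total 60.
Compare {H1, H2, H4}: total 62.
No size-3 selection does better; minimum is 57.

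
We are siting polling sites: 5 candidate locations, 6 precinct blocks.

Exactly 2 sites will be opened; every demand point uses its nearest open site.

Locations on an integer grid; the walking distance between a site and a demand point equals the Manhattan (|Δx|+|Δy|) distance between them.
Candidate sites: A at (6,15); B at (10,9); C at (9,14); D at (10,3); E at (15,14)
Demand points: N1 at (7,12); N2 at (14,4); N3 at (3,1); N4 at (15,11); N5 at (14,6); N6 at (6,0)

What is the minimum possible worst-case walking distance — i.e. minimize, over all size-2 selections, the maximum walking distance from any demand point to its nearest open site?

Open {B, D}.
  Farthest demand point is N3 at walking distance 9 (to D); all others are ≤ 9.
With {C, D} the worst case is 9.
With {D, E} the worst case is 10.
No size-2 selection achieves below 9.

9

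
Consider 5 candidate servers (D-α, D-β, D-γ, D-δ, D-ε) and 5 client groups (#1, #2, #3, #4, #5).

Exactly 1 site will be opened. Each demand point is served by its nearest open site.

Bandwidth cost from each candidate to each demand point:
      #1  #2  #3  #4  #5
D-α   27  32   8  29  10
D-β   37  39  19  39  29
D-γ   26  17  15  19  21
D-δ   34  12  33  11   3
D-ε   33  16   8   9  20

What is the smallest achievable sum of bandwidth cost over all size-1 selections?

Open {D-ε}.
  #1→D-ε 33, #2→D-ε 16, #3→D-ε 8, #4→D-ε 9, #5→D-ε 20  ⇒ total 86.
Compare {D-δ}: total 93.
Compare {D-γ}: total 98.
No size-1 selection does better; minimum is 86.

86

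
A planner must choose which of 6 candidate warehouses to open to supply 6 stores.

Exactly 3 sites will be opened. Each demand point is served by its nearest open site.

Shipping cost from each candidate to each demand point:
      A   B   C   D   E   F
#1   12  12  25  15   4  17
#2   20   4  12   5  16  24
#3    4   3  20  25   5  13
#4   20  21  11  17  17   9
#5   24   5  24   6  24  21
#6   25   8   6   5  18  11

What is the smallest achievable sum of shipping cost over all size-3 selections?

Open {#3, #4, #6}.
  A→#3 4, B→#3 3, C→#6 6, D→#6 5, E→#3 5, F→#4 9  ⇒ total 32.
Compare {#1, #3, #6}: total 33.
Compare {#2, #3, #6}: total 34.
No size-3 selection does better; minimum is 32.

32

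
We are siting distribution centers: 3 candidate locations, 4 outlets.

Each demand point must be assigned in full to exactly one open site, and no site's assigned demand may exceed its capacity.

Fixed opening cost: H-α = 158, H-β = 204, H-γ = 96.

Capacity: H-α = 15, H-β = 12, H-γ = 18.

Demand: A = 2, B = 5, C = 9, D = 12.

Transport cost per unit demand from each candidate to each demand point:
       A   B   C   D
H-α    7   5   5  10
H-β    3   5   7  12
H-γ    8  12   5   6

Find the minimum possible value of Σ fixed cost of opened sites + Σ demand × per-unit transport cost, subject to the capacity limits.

Open {H-α, H-γ}; cheapest assignment that respects the capacities:
  H-α (cap 15, load 14): B, C — cost 5×5 + 9×5 = 70
  H-γ (cap 18, load 14): A, D — cost 2×8 + 12×6 = 88
  Shipping 158, fixed 254 → total 412.
  Any other capacity-feasible assignment to {H-α, H-γ} ships for at least 158.
Compare {H-β, H-γ}: its best feasible assignment gives total 501.
Compare {H-α, H-β, H-γ}: its best feasible assignment gives total 606.
Every other set of open sites that can feasibly serve all demand totals ≥ 501 even under its best assignment. Minimum: 412.

412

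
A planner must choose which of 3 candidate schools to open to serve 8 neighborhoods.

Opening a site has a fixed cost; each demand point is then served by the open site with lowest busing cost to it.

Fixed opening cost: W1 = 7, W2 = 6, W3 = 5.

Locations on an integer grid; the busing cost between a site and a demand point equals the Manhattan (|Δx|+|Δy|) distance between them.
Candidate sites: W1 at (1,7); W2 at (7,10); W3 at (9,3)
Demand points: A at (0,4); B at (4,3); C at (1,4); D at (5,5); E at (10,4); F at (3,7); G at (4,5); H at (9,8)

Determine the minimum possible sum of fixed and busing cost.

44

Open {W1, W3}: assign each demand point to its cheapest open site.
  A→W1 4, B→W3 5, C→W1 3, D→W1 6, E→W3 2, F→W1 2, G→W1 5, H→W3 5
  busing cost 32, fixed 12 → total 44.
Compare {W1, W2, W3}: busing cost 31 + fixed 18 = 49.
Compare {W1, W2}: busing cost 40 + fixed 13 = 53.
Compare {W1}: busing cost 48 + fixed 7 = 55.
All other subsets cost ≥ 49. Minimum total cost: 44.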